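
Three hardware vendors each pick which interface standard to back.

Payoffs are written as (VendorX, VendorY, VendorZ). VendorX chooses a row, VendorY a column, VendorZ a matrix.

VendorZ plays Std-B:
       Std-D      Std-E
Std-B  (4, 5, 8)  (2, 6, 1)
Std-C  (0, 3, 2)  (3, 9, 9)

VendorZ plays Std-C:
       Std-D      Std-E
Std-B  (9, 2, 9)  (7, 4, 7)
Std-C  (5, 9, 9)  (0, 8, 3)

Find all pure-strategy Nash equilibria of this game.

The pure Nash equilibria are (Std-B, Std-E, Std-C), (Std-C, Std-E, Std-B).

For each player, find the best response to each opponent profile; mutual best responses are the pure NE.
VendorX against (Std-D, Std-B): payoffs 4, 0 → best response Std-B.
VendorX against (Std-D, Std-C): payoffs 9, 5 → best response Std-B.
VendorX against (Std-E, Std-B): payoffs 2, 3 → best response Std-C.
VendorX against (Std-E, Std-C): payoffs 7, 0 → best response Std-B.
VendorY against (Std-B, Std-B): payoffs 5, 6 → best response Std-E.
VendorY against (Std-B, Std-C): payoffs 2, 4 → best response Std-E.
VendorY against (Std-C, Std-B): payoffs 3, 9 → best response Std-E.
VendorY against (Std-C, Std-C): payoffs 9, 8 → best response Std-D.
VendorZ against (Std-B, Std-D): payoffs 8, 9 → best response Std-C.
VendorZ against (Std-B, Std-E): payoffs 1, 7 → best response Std-C.
VendorZ against (Std-C, Std-D): payoffs 2, 9 → best response Std-C.
VendorZ against (Std-C, Std-E): payoffs 9, 3 → best response Std-B.
Mutual best responses: (Std-B, Std-E, Std-C); (Std-C, Std-E, Std-B).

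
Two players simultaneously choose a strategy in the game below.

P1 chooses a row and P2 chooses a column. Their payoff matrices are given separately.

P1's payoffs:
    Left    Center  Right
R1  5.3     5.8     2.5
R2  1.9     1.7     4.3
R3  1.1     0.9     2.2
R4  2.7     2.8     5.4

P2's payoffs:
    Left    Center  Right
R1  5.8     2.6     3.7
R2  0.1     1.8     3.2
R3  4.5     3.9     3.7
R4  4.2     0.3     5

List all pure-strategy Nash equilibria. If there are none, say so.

(R1, Left): P1 gets 5.3, best alternative 2.7; P2 gets 5.8, best alternative 3.7. No profitable deviation — NE.
(R1, Center): P2 can switch to Left (2.6 → 5.8). Not NE.
(R1, Right): P1 can switch to R2 (2.5 → 4.3). Not NE.
(R2, Left): P1 can switch to R1 (1.9 → 5.3). Not NE.
(R2, Center): P1 can switch to R1 (1.7 → 5.8). Not NE.
(R2, Right): P1 can switch to R4 (4.3 → 5.4). Not NE.
(R3, Left): P1 can switch to R1 (1.1 → 5.3). Not NE.
(R3, Center): P1 can switch to R1 (0.9 → 5.8). Not NE.
(R3, Right): P1 can switch to R1 (2.2 → 2.5). Not NE.
(R4, Left): P1 can switch to R1 (2.7 → 5.3). Not NE.
(R4, Center): P1 can switch to R1 (2.8 → 5.8). Not NE.
(R4, Right): P1 gets 5.4, best alternative 4.3; P2 gets 5, best alternative 4.2. No profitable deviation — NE.

(R1, Left) and (R4, Right)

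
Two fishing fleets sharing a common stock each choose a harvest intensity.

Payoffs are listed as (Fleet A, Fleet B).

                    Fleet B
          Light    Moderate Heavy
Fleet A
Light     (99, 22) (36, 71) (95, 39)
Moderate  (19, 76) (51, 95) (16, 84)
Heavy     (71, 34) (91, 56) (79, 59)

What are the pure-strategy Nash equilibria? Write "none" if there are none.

This game has no pure Nash equilibrium.

(Light, Light): Fleet B can switch to Moderate (22 → 71). Not NE.
(Light, Moderate): Fleet A can switch to Moderate (36 → 51). Not NE.
(Light, Heavy): Fleet B can switch to Moderate (39 → 71). Not NE.
(Moderate, Light): Fleet A can switch to Light (19 → 99). Not NE.
(Moderate, Moderate): Fleet A can switch to Heavy (51 → 91). Not NE.
(Moderate, Heavy): Fleet A can switch to Light (16 → 95). Not NE.
(Heavy, Light): Fleet A can switch to Light (71 → 99). Not NE.
(Heavy, Moderate): Fleet B can switch to Heavy (56 → 59). Not NE.
(Heavy, Heavy): Fleet A can switch to Light (79 → 95). Not NE.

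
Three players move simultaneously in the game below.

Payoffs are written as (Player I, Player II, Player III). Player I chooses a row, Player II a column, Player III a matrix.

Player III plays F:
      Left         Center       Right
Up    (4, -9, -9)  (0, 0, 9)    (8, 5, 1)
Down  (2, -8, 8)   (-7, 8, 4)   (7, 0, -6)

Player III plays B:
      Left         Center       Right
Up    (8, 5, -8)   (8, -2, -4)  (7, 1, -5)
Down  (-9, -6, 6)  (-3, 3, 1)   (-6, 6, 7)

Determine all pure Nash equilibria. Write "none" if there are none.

Pure-strategy Nash equilibria: (Up, Left, B); (Up, Right, F)

Player I against (Left, F): payoffs 4, 2 → best response Up.
Player I against (Left, B): payoffs 8, -9 → best response Up.
Player I against (Center, F): payoffs 0, -7 → best response Up.
Player I against (Center, B): payoffs 8, -3 → best response Up.
Player I against (Right, F): payoffs 8, 7 → best response Up.
Player I against (Right, B): payoffs 7, -6 → best response Up.
Player II against (Up, F): payoffs -9, 0, 5 → best response Right.
Player II against (Up, B): payoffs 5, -2, 1 → best response Left.
Player II against (Down, F): payoffs -8, 8, 0 → best response Center.
Player II against (Down, B): payoffs -6, 3, 6 → best response Right.
Player III against (Up, Left): payoffs -9, -8 → best response B.
Player III against (Up, Center): payoffs 9, -4 → best response F.
Player III against (Up, Right): payoffs 1, -5 → best response F.
Player III against (Down, Left): payoffs 8, 6 → best response F.
Player III against (Down, Center): payoffs 4, 1 → best response F.
Player III against (Down, Right): payoffs -6, 7 → best response B.
Mutual best responses: (Up, Left, B); (Up, Right, F).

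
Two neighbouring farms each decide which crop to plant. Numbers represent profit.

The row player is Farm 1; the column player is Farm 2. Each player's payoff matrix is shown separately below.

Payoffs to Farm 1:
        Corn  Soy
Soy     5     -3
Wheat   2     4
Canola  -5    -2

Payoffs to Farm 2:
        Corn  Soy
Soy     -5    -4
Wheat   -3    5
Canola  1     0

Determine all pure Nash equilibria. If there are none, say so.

Pure NE: (Wheat, Soy)

Mark each player's best response to every combination of opponents' strategies; a profile where every player is best-responding is a pure Nash equilibrium.
Farm 1 against Corn: payoffs 5, 2, -5 → best response Soy.
Farm 1 against Soy: payoffs -3, 4, -2 → best response Wheat.
Farm 2 against Soy: payoffs -5, -4 → best response Soy.
Farm 2 against Wheat: payoffs -3, 5 → best response Soy.
Farm 2 against Canola: payoffs 1, 0 → best response Corn.
Mutual best responses: (Wheat, Soy).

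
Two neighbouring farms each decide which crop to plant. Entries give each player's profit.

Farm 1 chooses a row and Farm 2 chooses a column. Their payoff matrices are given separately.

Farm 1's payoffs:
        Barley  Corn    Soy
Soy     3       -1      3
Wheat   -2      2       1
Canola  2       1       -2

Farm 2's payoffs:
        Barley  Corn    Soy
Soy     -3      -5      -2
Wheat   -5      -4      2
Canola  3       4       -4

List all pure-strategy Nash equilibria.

Pure NE: (Soy, Soy)

Farm 1 against Barley: payoffs 3, -2, 2 → best response Soy.
Farm 1 against Corn: payoffs -1, 2, 1 → best response Wheat.
Farm 1 against Soy: payoffs 3, 1, -2 → best response Soy.
Farm 2 against Soy: payoffs -3, -5, -2 → best response Soy.
Farm 2 against Wheat: payoffs -5, -4, 2 → best response Soy.
Farm 2 against Canola: payoffs 3, 4, -4 → best response Corn.
Mutual best responses: (Soy, Soy).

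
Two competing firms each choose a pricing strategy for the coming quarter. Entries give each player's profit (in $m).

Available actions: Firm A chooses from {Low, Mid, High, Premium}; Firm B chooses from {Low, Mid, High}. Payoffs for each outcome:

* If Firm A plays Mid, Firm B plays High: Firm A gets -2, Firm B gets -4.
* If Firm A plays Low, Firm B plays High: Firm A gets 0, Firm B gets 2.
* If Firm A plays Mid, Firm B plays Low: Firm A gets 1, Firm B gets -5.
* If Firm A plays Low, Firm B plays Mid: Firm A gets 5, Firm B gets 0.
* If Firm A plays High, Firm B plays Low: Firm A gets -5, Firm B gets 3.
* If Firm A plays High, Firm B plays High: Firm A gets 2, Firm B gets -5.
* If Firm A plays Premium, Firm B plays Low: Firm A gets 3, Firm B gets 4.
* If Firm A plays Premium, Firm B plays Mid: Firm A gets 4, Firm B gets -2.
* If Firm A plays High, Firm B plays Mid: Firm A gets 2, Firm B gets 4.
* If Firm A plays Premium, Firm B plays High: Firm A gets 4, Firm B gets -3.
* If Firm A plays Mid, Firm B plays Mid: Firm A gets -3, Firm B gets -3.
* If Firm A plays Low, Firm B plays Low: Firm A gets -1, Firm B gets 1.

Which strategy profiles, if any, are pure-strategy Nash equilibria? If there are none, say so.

Firm A against Low: payoffs -1, 1, -5, 3 → best response Premium.
Firm A against Mid: payoffs 5, -3, 2, 4 → best response Low.
Firm A against High: payoffs 0, -2, 2, 4 → best response Premium.
Firm B against Low: payoffs 1, 0, 2 → best response High.
Firm B against Mid: payoffs -5, -3, -4 → best response Mid.
Firm B against High: payoffs 3, 4, -5 → best response Mid.
Firm B against Premium: payoffs 4, -2, -3 → best response Low.
Mutual best responses: (Premium, Low).

Pure NE: (Premium, Low)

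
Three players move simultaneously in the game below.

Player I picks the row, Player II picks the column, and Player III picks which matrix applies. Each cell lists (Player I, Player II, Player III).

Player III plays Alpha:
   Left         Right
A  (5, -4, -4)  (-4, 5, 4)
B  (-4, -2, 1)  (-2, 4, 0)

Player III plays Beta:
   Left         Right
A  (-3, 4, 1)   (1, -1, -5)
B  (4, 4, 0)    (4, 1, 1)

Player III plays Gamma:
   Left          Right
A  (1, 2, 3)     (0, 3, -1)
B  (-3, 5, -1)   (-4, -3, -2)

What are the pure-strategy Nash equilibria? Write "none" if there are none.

none

(A, Left, Alpha): Player II can switch to Right (-4 → 5). Not NE.
(A, Left, Beta): Player I can switch to B (-3 → 4). Not NE.
(A, Left, Gamma): Player II can switch to Right (2 → 3). Not NE.
(A, Right, Alpha): Player I can switch to B (-4 → -2). Not NE.
(A, Right, Beta): Player I can switch to B (1 → 4). Not NE.
(A, Right, Gamma): Player III can switch to Alpha (-1 → 4). Not NE.
(B, Left, Alpha): Player I can switch to A (-4 → 5). Not NE.
(B, Left, Beta): Player III can switch to Alpha (0 → 1). Not NE.
(B, Left, Gamma): Player I can switch to A (-3 → 1). Not NE.
(B, Right, Alpha): Player III can switch to Beta (0 → 1). Not NE.
(The remaining 2 profiles each have a profitable deviation by the same check.)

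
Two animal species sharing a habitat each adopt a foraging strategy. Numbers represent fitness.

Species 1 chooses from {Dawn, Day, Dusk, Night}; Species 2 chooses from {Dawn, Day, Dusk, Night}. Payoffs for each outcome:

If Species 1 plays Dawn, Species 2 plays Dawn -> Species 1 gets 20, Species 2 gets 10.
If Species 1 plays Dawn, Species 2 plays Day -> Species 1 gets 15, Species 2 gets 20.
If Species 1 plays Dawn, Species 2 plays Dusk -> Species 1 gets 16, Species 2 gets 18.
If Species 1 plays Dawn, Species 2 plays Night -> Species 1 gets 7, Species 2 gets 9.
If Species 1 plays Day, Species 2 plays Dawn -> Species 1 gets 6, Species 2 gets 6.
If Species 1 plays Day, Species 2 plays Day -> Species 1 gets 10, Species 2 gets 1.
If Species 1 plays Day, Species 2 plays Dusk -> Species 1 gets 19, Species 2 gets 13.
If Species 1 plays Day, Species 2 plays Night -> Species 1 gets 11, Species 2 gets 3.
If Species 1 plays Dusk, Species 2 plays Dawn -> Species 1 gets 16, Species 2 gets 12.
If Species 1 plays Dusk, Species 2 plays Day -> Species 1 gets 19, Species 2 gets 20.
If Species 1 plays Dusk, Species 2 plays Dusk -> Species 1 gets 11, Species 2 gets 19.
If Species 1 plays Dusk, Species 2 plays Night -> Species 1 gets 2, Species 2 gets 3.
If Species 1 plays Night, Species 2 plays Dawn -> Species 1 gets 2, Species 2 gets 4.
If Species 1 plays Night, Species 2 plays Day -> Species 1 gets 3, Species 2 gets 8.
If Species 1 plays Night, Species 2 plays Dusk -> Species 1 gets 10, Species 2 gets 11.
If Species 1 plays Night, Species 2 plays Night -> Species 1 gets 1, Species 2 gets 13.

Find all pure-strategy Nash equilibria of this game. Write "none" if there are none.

Check each profile: it is a Nash equilibrium iff no player can strictly gain by switching unilaterally.
(Dawn, Dawn): Species 2 can switch to Day (10 → 20). Not NE.
(Dawn, Day): Species 1 can switch to Dusk (15 → 19). Not NE.
(Dawn, Dusk): Species 1 can switch to Day (16 → 19). Not NE.
(Dawn, Night): Species 1 can switch to Day (7 → 11). Not NE.
(Day, Dawn): Species 1 can switch to Dawn (6 → 20). Not NE.
(Day, Day): Species 1 can switch to Dawn (10 → 15). Not NE.
(Day, Dusk): Species 1 gets 19, best alternative 16; Species 2 gets 13, best alternative 6. No profitable deviation — NE.
(Day, Night): Species 2 can switch to Dawn (3 → 6). Not NE.
(Dusk, Dawn): Species 1 can switch to Dawn (16 → 20). Not NE.
(Dusk, Day): Species 1 gets 19, best alternative 15; Species 2 gets 20, best alternative 19. No profitable deviation — NE.
(Dusk, Dusk): Species 1 can switch to Dawn (11 → 16). Not NE.
(Dusk, Night): Species 1 can switch to Dawn (2 → 7). Not NE.
(The remaining 4 profiles each have a profitable deviation by the same check.)

The pure Nash equilibria are (Day, Dusk); (Dusk, Day).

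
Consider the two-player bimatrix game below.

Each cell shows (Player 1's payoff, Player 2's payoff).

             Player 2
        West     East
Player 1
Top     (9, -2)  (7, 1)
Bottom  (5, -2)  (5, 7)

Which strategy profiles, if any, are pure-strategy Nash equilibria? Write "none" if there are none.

For each player, find the best response to each opponent profile; mutual best responses are the pure NE.
Player 1 against West: payoffs 9, 5 → best response Top.
Player 1 against East: payoffs 7, 5 → best response Top.
Player 2 against Top: payoffs -2, 1 → best response East.
Player 2 against Bottom: payoffs -2, 7 → best response East.
Mutual best responses: (Top, East).

The unique pure-strategy Nash equilibrium is (Top, East).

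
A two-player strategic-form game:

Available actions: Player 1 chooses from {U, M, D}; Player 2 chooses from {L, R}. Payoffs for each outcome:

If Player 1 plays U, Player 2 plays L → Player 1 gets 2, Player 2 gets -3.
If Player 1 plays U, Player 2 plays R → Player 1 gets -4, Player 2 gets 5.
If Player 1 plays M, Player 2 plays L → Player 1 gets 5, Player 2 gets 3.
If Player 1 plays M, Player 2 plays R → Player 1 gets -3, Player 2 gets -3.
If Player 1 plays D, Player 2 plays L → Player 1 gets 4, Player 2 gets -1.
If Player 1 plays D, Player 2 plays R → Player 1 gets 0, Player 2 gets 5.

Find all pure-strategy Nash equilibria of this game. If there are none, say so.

(U, L): Player 1 can switch to M (2 → 5). Not NE.
(U, R): Player 1 can switch to M (-4 → -3). Not NE.
(M, L): Player 1 gets 5, best alternative 4; Player 2 gets 3, best alternative -3. No profitable deviation — NE.
(M, R): Player 1 can switch to D (-3 → 0). Not NE.
(D, L): Player 1 can switch to M (4 → 5). Not NE.
(D, R): Player 1 gets 0, best alternative -3; Player 2 gets 5, best alternative -1. No profitable deviation — NE.

(M, L), (D, R)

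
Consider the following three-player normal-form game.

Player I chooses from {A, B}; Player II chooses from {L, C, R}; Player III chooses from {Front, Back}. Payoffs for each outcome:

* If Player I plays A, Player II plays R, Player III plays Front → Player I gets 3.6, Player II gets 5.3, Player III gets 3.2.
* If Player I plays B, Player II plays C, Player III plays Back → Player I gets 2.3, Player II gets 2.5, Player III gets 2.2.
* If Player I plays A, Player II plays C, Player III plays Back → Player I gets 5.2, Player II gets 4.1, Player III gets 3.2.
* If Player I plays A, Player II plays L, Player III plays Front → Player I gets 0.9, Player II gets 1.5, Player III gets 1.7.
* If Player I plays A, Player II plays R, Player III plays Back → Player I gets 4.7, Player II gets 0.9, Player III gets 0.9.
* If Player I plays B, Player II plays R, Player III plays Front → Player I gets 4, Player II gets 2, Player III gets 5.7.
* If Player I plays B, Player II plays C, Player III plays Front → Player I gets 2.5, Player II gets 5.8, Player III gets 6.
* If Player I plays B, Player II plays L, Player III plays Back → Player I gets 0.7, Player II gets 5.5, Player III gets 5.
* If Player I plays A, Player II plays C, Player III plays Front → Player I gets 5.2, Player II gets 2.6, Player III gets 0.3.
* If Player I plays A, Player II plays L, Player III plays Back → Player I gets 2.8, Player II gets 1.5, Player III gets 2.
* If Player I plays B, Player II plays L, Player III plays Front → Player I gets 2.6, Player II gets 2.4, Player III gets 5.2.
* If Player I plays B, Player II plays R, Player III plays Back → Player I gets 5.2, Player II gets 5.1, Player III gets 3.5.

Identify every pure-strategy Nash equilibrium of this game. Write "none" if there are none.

(A, L, Front): Player I can switch to B (0.9 → 2.6). Not NE.
(A, L, Back): Player II can switch to C (1.5 → 4.1). Not NE.
(A, C, Front): Player II can switch to R (2.6 → 5.3). Not NE.
(A, C, Back): Player I gets 5.2, best alternative 2.3; Player II gets 4.1, best alternative 1.5; Player III gets 3.2, best alternative 0.3. No profitable deviation — NE.
(A, R, Front): Player I can switch to B (3.6 → 4). Not NE.
(A, R, Back): Player I can switch to B (4.7 → 5.2). Not NE.
(B, L, Front): Player II can switch to C (2.4 → 5.8). Not NE.
(The remaining 5 profiles each have a profitable deviation by the same check.)

(A, C, Back)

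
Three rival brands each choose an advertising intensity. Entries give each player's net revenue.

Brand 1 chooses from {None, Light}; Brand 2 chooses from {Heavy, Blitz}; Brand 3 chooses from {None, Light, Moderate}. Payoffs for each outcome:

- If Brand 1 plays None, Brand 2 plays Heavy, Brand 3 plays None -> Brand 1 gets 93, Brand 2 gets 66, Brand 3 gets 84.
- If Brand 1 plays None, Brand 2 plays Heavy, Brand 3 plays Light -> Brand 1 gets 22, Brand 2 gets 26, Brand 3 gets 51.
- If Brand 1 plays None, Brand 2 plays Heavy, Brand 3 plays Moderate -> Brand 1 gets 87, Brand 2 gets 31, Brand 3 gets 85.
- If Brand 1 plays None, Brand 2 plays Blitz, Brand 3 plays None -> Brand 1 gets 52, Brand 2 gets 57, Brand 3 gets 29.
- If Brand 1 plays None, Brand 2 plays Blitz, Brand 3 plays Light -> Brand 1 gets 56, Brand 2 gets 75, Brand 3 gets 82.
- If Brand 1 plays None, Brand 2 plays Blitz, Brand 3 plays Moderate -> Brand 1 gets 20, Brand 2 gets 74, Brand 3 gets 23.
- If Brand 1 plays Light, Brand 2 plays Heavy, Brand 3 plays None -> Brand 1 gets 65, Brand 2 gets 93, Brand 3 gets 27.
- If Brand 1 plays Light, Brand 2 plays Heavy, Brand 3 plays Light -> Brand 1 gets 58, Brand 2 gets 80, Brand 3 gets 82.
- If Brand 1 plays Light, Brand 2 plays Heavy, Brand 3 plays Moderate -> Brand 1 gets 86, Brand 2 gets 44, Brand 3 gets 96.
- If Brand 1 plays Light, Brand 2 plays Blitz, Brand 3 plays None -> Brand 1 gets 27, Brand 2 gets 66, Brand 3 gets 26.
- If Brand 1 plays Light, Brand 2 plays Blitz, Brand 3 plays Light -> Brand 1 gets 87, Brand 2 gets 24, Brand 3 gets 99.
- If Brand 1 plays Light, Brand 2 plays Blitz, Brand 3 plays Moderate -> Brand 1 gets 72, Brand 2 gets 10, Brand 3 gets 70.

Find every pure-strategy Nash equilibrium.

There is no pure-strategy Nash equilibrium.

Brand 1 against (Heavy, None): payoffs 93, 65 → best response None.
Brand 1 against (Heavy, Light): payoffs 22, 58 → best response Light.
Brand 1 against (Heavy, Moderate): payoffs 87, 86 → best response None.
Brand 1 against (Blitz, None): payoffs 52, 27 → best response None.
Brand 1 against (Blitz, Light): payoffs 56, 87 → best response Light.
Brand 1 against (Blitz, Moderate): payoffs 20, 72 → best response Light.
Brand 2 against (None, None): payoffs 66, 57 → best response Heavy.
Brand 2 against (None, Light): payoffs 26, 75 → best response Blitz.
Brand 2 against (None, Moderate): payoffs 31, 74 → best response Blitz.
Brand 2 against (Light, None): payoffs 93, 66 → best response Heavy.
Brand 2 against (Light, Light): payoffs 80, 24 → best response Heavy.
Brand 2 against (Light, Moderate): payoffs 44, 10 → best response Heavy.
Brand 3 against (None, Heavy): payoffs 84, 51, 85 → best response Moderate.
Brand 3 against (None, Blitz): payoffs 29, 82, 23 → best response Light.
Brand 3 against (Light, Heavy): payoffs 27, 82, 96 → best response Moderate.
Brand 3 against (Light, Blitz): payoffs 26, 99, 70 → best response Light.
No profile is a mutual best response for all players.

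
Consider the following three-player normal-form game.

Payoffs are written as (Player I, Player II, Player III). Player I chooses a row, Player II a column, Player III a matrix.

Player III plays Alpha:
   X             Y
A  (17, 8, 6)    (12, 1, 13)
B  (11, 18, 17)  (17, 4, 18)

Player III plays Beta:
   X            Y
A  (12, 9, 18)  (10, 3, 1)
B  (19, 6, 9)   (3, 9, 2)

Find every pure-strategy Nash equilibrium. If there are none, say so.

For each player, find the best response to each opponent profile; mutual best responses are the pure NE.
Player I against (X, Alpha): payoffs 17, 11 → best response A.
Player I against (X, Beta): payoffs 12, 19 → best response B.
Player I against (Y, Alpha): payoffs 12, 17 → best response B.
Player I against (Y, Beta): payoffs 10, 3 → best response A.
Player II against (A, Alpha): payoffs 8, 1 → best response X.
Player II against (A, Beta): payoffs 9, 3 → best response X.
Player II against (B, Alpha): payoffs 18, 4 → best response X.
Player II against (B, Beta): payoffs 6, 9 → best response Y.
Player III against (A, X): payoffs 6, 18 → best response Beta.
Player III against (A, Y): payoffs 13, 1 → best response Alpha.
Player III against (B, X): payoffs 17, 9 → best response Alpha.
Player III against (B, Y): payoffs 18, 2 → best response Alpha.
No profile is a mutual best response for all players.

none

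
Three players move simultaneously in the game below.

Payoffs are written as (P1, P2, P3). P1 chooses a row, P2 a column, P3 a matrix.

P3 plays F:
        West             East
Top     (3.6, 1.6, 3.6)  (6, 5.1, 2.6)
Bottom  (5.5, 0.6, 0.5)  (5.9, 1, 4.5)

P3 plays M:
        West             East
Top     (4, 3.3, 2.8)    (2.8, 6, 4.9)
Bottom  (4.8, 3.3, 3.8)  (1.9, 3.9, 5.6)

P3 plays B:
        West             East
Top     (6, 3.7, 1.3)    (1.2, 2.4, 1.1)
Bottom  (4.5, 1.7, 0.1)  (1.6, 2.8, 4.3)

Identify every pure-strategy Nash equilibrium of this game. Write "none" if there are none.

P1 against (West, F): payoffs 3.6, 5.5 → best response Bottom.
P1 against (West, M): payoffs 4, 4.8 → best response Bottom.
P1 against (West, B): payoffs 6, 4.5 → best response Top.
P1 against (East, F): payoffs 6, 5.9 → best response Top.
P1 against (East, M): payoffs 2.8, 1.9 → best response Top.
P1 against (East, B): payoffs 1.2, 1.6 → best response Bottom.
P2 against (Top, F): payoffs 1.6, 5.1 → best response East.
P2 against (Top, M): payoffs 3.3, 6 → best response East.
P2 against (Top, B): payoffs 3.7, 2.4 → best response West.
P2 against (Bottom, F): payoffs 0.6, 1 → best response East.
P2 against (Bottom, M): payoffs 3.3, 3.9 → best response East.
P2 against (Bottom, B): payoffs 1.7, 2.8 → best response East.
P3 against (Top, West): payoffs 3.6, 2.8, 1.3 → best response F.
P3 against (Top, East): payoffs 2.6, 4.9, 1.1 → best response M.
P3 against (Bottom, West): payoffs 0.5, 3.8, 0.1 → best response M.
P3 against (Bottom, East): payoffs 4.5, 5.6, 4.3 → best response M.
Mutual best responses: (Top, East, M).

(Top, East, M)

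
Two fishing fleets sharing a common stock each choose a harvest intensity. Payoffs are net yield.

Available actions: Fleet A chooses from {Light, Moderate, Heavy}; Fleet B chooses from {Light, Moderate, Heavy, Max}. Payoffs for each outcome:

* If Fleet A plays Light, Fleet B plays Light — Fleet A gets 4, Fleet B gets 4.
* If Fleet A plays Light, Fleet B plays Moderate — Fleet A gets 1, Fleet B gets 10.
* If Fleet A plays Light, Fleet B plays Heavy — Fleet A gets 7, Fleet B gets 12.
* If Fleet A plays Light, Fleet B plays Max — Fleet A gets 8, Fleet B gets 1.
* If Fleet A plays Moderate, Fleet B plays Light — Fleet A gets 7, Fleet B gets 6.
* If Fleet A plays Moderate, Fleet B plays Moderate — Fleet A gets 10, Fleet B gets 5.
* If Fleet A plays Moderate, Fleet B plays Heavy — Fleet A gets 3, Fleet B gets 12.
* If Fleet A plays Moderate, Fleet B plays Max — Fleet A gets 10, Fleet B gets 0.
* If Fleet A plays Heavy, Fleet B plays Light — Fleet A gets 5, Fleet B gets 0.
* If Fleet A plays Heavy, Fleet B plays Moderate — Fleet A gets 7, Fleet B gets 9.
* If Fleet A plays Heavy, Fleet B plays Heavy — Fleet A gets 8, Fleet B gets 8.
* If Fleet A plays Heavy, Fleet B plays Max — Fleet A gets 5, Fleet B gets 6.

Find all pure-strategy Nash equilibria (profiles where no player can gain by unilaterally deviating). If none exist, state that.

Mark each player's best response to every combination of opponents' strategies; a profile where every player is best-responding is a pure Nash equilibrium.
Fleet A against Light: payoffs 4, 7, 5 → best response Moderate.
Fleet A against Moderate: payoffs 1, 10, 7 → best response Moderate.
Fleet A against Heavy: payoffs 7, 3, 8 → best response Heavy.
Fleet A against Max: payoffs 8, 10, 5 → best response Moderate.
Fleet B against Light: payoffs 4, 10, 12, 1 → best response Heavy.
Fleet B against Moderate: payoffs 6, 5, 12, 0 → best response Heavy.
Fleet B against Heavy: payoffs 0, 9, 8, 6 → best response Moderate.
No profile is a mutual best response for all players.

This game has no pure Nash equilibrium.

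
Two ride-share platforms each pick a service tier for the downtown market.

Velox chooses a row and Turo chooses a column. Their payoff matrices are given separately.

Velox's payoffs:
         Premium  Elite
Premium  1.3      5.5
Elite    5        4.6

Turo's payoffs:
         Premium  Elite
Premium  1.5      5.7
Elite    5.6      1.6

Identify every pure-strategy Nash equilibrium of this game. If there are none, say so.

(Premium, Premium): Velox can switch to Elite (1.3 → 5). Not NE.
(Premium, Elite): Velox gets 5.5, best alternative 4.6; Turo gets 5.7, best alternative 1.5. No profitable deviation — NE.
(Elite, Premium): Velox gets 5, best alternative 1.3; Turo gets 5.6, best alternative 1.6. No profitable deviation — NE.
(Elite, Elite): Velox can switch to Premium (4.6 → 5.5). Not NE.

(Premium, Elite), (Elite, Premium)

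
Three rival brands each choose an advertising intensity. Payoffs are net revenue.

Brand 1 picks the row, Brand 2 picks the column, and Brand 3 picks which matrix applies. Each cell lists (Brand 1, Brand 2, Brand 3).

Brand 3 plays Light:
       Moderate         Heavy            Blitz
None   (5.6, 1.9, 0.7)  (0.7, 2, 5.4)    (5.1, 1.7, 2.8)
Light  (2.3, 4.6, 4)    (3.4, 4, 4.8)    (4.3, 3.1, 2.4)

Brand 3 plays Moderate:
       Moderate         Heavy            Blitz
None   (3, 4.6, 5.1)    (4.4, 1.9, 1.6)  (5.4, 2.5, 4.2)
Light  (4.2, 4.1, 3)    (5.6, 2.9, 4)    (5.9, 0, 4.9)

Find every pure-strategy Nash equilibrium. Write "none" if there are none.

There is no pure-strategy Nash equilibrium.

Check each profile: it is a Nash equilibrium iff no player can strictly gain by switching unilaterally.
(None, Moderate, Light): Brand 2 can switch to Heavy (1.9 → 2). Not NE.
(None, Moderate, Moderate): Brand 1 can switch to Light (3 → 4.2). Not NE.
(None, Heavy, Light): Brand 1 can switch to Light (0.7 → 3.4). Not NE.
(None, Heavy, Moderate): Brand 1 can switch to Light (4.4 → 5.6). Not NE.
(None, Blitz, Light): Brand 2 can switch to Moderate (1.7 → 1.9). Not NE.
(None, Blitz, Moderate): Brand 1 can switch to Light (5.4 → 5.9). Not NE.
(Light, Moderate, Light): Brand 1 can switch to None (2.3 → 5.6). Not NE.
(Light, Moderate, Moderate): Brand 3 can switch to Light (3 → 4). Not NE.
(Light, Heavy, Light): Brand 2 can switch to Moderate (4 → 4.6). Not NE.
(Light, Heavy, Moderate): Brand 2 can switch to Moderate (2.9 → 4.1). Not NE.
(The remaining 2 profiles each have a profitable deviation by the same check.)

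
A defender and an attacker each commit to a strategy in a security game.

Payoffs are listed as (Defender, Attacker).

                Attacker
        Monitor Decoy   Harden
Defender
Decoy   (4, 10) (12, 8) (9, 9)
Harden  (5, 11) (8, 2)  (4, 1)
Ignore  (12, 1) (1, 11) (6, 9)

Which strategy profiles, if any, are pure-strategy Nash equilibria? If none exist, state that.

Defender against Monitor: payoffs 4, 5, 12 → best response Ignore.
Defender against Decoy: payoffs 12, 8, 1 → best response Decoy.
Defender against Harden: payoffs 9, 4, 6 → best response Decoy.
Attacker against Decoy: payoffs 10, 8, 9 → best response Monitor.
Attacker against Harden: payoffs 11, 2, 1 → best response Monitor.
Attacker against Ignore: payoffs 1, 11, 9 → best response Decoy.
No profile is a mutual best response for all players.

There is no pure-strategy Nash equilibrium.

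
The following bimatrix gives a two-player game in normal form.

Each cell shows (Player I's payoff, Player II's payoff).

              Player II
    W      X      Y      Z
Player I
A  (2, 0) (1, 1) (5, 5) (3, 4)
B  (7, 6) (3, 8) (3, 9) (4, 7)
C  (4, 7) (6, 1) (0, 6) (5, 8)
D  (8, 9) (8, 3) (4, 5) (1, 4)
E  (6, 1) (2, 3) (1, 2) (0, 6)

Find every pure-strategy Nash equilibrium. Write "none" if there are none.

(A, Y); (C, Z); (D, W)

Mark each player's best response to every combination of opponents' strategies; a profile where every player is best-responding is a pure Nash equilibrium.
Player I against W: payoffs 2, 7, 4, 8, 6 → best response D.
Player I against X: payoffs 1, 3, 6, 8, 2 → best response D.
Player I against Y: payoffs 5, 3, 0, 4, 1 → best response A.
Player I against Z: payoffs 3, 4, 5, 1, 0 → best response C.
Player II against A: payoffs 0, 1, 5, 4 → best response Y.
Player II against B: payoffs 6, 8, 9, 7 → best response Y.
Player II against C: payoffs 7, 1, 6, 8 → best response Z.
Player II against D: payoffs 9, 3, 5, 4 → best response W.
Player II against E: payoffs 1, 3, 2, 6 → best response Z.
Mutual best responses: (A, Y); (C, Z); (D, W).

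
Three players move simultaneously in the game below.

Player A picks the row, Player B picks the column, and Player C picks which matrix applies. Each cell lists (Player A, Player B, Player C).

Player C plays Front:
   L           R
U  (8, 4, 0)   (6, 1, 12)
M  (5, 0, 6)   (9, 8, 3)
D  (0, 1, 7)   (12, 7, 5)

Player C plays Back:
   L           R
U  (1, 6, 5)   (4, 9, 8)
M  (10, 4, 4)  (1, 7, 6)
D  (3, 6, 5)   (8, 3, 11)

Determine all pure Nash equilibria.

(U, L, Front): Player C can switch to Back (0 → 5). Not NE.
(U, L, Back): Player A can switch to M (1 → 10). Not NE.
(U, R, Front): Player A can switch to M (6 → 9). Not NE.
(U, R, Back): Player A can switch to D (4 → 8). Not NE.
(M, L, Front): Player A can switch to U (5 → 8). Not NE.
(M, L, Back): Player B can switch to R (4 → 7). Not NE.
(The remaining 6 profiles each have a profitable deviation by the same check.)

There is no pure-strategy Nash equilibrium.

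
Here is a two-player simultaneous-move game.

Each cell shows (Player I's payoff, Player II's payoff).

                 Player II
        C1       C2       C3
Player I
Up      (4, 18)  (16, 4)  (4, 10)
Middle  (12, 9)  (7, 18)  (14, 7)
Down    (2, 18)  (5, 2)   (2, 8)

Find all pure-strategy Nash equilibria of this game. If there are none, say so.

Player I against C1: payoffs 4, 12, 2 → best response Middle.
Player I against C2: payoffs 16, 7, 5 → best response Up.
Player I against C3: payoffs 4, 14, 2 → best response Middle.
Player II against Up: payoffs 18, 4, 10 → best response C1.
Player II against Middle: payoffs 9, 18, 7 → best response C2.
Player II against Down: payoffs 18, 2, 8 → best response C1.
No profile is a mutual best response for all players.

There is no pure-strategy Nash equilibrium.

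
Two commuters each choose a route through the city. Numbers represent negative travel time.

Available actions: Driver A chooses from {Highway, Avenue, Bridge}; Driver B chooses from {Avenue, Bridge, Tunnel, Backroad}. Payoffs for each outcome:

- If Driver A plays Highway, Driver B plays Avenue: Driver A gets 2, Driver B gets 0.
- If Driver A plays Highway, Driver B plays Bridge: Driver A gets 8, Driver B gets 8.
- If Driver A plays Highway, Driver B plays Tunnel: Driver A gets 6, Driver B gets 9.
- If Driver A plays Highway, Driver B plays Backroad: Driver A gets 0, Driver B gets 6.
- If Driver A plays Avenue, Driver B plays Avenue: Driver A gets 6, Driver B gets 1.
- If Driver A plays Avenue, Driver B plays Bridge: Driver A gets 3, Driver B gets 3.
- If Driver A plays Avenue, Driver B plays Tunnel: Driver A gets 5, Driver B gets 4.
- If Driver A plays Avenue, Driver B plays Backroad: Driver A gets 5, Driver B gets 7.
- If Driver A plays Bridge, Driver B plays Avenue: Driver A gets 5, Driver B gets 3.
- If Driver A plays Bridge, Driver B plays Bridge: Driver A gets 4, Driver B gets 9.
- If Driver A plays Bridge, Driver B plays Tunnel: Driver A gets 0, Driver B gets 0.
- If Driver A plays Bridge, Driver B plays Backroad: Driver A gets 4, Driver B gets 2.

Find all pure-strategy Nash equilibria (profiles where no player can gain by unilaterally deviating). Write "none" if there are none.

(Highway, Avenue): Driver A can switch to Avenue (2 → 6). Not NE.
(Highway, Bridge): Driver B can switch to Tunnel (8 → 9). Not NE.
(Highway, Tunnel): Driver A gets 6, best alternative 5; Driver B gets 9, best alternative 8. No profitable deviation — NE.
(Highway, Backroad): Driver A can switch to Avenue (0 → 5). Not NE.
(Avenue, Avenue): Driver B can switch to Bridge (1 → 3). Not NE.
(Avenue, Bridge): Driver A can switch to Highway (3 → 8). Not NE.
(Avenue, Tunnel): Driver A can switch to Highway (5 → 6). Not NE.
(Avenue, Backroad): Driver A gets 5, best alternative 4; Driver B gets 7, best alternative 4. No profitable deviation — NE.
(The remaining 4 profiles each have a profitable deviation by the same check.)

The pure Nash equilibria are (Highway, Tunnel); (Avenue, Backroad).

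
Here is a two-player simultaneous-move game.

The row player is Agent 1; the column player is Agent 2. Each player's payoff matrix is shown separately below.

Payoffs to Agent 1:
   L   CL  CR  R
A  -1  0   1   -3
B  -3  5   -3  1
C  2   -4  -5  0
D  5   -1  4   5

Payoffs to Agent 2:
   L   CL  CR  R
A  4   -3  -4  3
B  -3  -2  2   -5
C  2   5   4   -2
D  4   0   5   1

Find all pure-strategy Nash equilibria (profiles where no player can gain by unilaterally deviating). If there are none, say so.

Agent 1 against L: payoffs -1, -3, 2, 5 → best response D.
Agent 1 against CL: payoffs 0, 5, -4, -1 → best response B.
Agent 1 against CR: payoffs 1, -3, -5, 4 → best response D.
Agent 1 against R: payoffs -3, 1, 0, 5 → best response D.
Agent 2 against A: payoffs 4, -3, -4, 3 → best response L.
Agent 2 against B: payoffs -3, -2, 2, -5 → best response CR.
Agent 2 against C: payoffs 2, 5, 4, -2 → best response CL.
Agent 2 against D: payoffs 4, 0, 5, 1 → best response CR.
Mutual best responses: (D, CR).

(D, CR)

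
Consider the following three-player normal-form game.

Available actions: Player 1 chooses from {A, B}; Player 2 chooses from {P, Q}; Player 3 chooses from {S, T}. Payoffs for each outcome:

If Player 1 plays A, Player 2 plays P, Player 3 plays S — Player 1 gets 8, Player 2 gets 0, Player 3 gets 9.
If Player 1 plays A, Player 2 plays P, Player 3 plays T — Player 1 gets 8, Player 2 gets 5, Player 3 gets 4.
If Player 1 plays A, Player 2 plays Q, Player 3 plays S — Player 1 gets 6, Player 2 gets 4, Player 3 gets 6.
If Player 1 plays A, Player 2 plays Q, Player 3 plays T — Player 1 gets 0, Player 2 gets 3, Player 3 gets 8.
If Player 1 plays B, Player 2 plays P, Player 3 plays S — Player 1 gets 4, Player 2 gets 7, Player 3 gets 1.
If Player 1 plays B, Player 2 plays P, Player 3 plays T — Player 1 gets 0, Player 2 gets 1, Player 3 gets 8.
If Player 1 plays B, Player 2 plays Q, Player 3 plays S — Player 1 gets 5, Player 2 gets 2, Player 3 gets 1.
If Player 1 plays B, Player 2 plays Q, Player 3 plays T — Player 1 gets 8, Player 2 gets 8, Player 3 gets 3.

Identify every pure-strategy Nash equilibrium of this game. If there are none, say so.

Player 1 against (P, S): payoffs 8, 4 → best response A.
Player 1 against (P, T): payoffs 8, 0 → best response A.
Player 1 against (Q, S): payoffs 6, 5 → best response A.
Player 1 against (Q, T): payoffs 0, 8 → best response B.
Player 2 against (A, S): payoffs 0, 4 → best response Q.
Player 2 against (A, T): payoffs 5, 3 → best response P.
Player 2 against (B, S): payoffs 7, 2 → best response P.
Player 2 against (B, T): payoffs 1, 8 → best response Q.
Player 3 against (A, P): payoffs 9, 4 → best response S.
Player 3 against (A, Q): payoffs 6, 8 → best response T.
Player 3 against (B, P): payoffs 1, 8 → best response T.
Player 3 against (B, Q): payoffs 1, 3 → best response T.
Mutual best responses: (B, Q, T).

The unique pure-strategy Nash equilibrium is (B, Q, T).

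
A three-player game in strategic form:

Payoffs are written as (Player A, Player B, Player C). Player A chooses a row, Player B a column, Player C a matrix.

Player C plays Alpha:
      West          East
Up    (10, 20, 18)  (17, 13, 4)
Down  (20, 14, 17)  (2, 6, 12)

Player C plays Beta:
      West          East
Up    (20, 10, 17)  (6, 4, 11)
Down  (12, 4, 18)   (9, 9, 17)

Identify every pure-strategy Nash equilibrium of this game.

(Down, East, Beta)

Player A against (West, Alpha): payoffs 10, 20 → best response Down.
Player A against (West, Beta): payoffs 20, 12 → best response Up.
Player A against (East, Alpha): payoffs 17, 2 → best response Up.
Player A against (East, Beta): payoffs 6, 9 → best response Down.
Player B against (Up, Alpha): payoffs 20, 13 → best response West.
Player B against (Up, Beta): payoffs 10, 4 → best response West.
Player B against (Down, Alpha): payoffs 14, 6 → best response West.
Player B against (Down, Beta): payoffs 4, 9 → best response East.
Player C against (Up, West): payoffs 18, 17 → best response Alpha.
Player C against (Up, East): payoffs 4, 11 → best response Beta.
Player C against (Down, West): payoffs 17, 18 → best response Beta.
Player C against (Down, East): payoffs 12, 17 → best response Beta.
Mutual best responses: (Down, East, Beta).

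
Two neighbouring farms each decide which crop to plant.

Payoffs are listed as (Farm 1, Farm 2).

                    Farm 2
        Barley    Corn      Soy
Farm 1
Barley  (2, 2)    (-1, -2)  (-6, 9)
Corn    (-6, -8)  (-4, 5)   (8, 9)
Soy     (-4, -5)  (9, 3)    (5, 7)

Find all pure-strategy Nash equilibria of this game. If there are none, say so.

Farm 1 against Barley: payoffs 2, -6, -4 → best response Barley.
Farm 1 against Corn: payoffs -1, -4, 9 → best response Soy.
Farm 1 against Soy: payoffs -6, 8, 5 → best response Corn.
Farm 2 against Barley: payoffs 2, -2, 9 → best response Soy.
Farm 2 against Corn: payoffs -8, 5, 9 → best response Soy.
Farm 2 against Soy: payoffs -5, 3, 7 → best response Soy.
Mutual best responses: (Corn, Soy).

Pure NE: (Corn, Soy)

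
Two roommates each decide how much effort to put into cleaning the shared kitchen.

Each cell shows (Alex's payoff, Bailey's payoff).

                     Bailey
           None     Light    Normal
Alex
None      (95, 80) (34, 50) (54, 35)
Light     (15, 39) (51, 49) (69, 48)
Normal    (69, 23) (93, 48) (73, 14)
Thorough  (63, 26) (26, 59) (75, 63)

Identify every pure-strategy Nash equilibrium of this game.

For each strategy profile, look for a profitable unilateral deviation.
(None, None): Alex gets 95, best alternative 69; Bailey gets 80, best alternative 50. No profitable deviation — NE.
(None, Light): Alex can switch to Light (34 → 51). Not NE.
(None, Normal): Alex can switch to Light (54 → 69). Not NE.
(Light, None): Alex can switch to None (15 → 95). Not NE.
(Light, Light): Alex can switch to Normal (51 → 93). Not NE.
(Light, Normal): Alex can switch to Normal (69 → 73). Not NE.
(Normal, None): Alex can switch to None (69 → 95). Not NE.
(Normal, Light): Alex gets 93, best alternative 51; Bailey gets 48, best alternative 23. No profitable deviation — NE.
(Normal, Normal): Alex can switch to Thorough (73 → 75). Not NE.
(Thorough, None): Alex can switch to None (63 → 95). Not NE.
(Thorough, Light): Alex can switch to None (26 → 34). Not NE.
(Thorough, Normal): Alex gets 75, best alternative 73; Bailey gets 63, best alternative 59. No profitable deviation — NE.

The pure Nash equilibria are (None, None), (Normal, Light), (Thorough, Normal).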